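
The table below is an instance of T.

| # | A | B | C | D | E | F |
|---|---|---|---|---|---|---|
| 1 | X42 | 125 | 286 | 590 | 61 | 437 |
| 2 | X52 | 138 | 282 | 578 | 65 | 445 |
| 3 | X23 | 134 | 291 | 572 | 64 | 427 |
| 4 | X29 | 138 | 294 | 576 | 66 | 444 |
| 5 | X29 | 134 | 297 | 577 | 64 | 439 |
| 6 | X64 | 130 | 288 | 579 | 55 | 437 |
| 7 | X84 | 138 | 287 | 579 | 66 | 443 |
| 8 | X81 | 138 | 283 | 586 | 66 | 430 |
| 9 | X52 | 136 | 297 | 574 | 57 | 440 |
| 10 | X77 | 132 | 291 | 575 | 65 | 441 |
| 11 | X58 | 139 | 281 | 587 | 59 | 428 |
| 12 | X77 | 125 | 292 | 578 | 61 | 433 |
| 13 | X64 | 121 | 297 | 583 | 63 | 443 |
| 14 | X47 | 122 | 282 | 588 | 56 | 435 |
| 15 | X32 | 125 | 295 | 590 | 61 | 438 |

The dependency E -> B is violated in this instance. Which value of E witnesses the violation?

65

E=61: rows 1, 12, 15 → B = 125, 125, 125 ✓
E=65: rows 2, 10 → B takes values {138, 132} — violation
E=64: rows 3, 5 → B = 134, 134 ✓
E=66: rows 4, 7, 8 → B = 138, 138, 138 ✓
E=55: row 6 → B = 130 ✓
E=57: row 9 → B = 136 ✓
E=59: row 11 → B = 139 ✓
E=63: row 13 → B = 121 ✓
E=56: row 14 → B = 122 ✓
The only E value with inconsistent B is E=65.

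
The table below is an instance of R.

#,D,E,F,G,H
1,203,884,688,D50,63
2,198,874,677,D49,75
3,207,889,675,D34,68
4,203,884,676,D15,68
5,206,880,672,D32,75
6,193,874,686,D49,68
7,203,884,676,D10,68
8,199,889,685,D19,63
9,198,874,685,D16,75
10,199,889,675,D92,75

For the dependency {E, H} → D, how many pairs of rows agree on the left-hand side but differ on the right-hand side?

0

(E=874, H=75): all 2 rows agree on D — 0 pairs.
(E=884, H=68): all 2 rows agree on D — 0 pairs.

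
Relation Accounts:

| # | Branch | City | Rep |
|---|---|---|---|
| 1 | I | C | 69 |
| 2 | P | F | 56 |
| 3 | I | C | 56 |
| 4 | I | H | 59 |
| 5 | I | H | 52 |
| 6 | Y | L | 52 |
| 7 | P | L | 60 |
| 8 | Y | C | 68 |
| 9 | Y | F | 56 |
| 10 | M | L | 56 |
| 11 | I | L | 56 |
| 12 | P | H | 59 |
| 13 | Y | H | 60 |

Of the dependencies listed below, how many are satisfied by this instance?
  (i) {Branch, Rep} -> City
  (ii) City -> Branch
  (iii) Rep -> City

0

(i) {Branch, Rep} -> City: (Branch=I, Rep=56): rows 3, 11 → City takes values {C, L} — violation — fails.
(ii) City -> Branch: City=C: rows 1, 3, 8 → Branch takes values {I, Y} — violation; City=F: rows 2, 9 → Branch takes values {P, Y} — violation; City=H: rows 4, 5, 12, 13 → Branch takes values {I, P, Y} — violation; City=L: rows 6, 7, 10, 11 → Branch takes values {Y, P, M, I} — violation — fails.
(iii) Rep -> City: Rep=56: rows 2, 3, 9, 10, 11 → City takes values {F, C, L} — violation; Rep=52: rows 5, 6 → City takes values {H, L} — violation; Rep=60: rows 7, 13 → City takes values {L, H} — violation — fails.
None of the 3 dependencies hold.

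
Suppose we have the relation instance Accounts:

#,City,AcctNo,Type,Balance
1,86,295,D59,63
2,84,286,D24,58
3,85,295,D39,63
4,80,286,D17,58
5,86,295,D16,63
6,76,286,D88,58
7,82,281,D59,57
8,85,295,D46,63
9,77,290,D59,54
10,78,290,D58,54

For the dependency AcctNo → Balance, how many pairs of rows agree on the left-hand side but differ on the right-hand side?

0

AcctNo=295: all 4 rows agree on Balance — 0 pairs.
AcctNo=286: all 3 rows agree on Balance — 0 pairs.
AcctNo=290: all 2 rows agree on Balance — 0 pairs.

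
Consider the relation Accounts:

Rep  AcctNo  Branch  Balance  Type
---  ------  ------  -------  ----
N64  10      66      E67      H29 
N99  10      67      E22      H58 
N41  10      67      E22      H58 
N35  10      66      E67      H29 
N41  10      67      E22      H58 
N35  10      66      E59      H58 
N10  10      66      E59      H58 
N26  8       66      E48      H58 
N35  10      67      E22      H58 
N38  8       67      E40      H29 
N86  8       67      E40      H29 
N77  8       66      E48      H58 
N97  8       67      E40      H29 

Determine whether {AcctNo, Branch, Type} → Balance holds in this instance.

Yes

(AcctNo=10, Branch=66, Type=H29): 2 rows → Balance = E67, E67 ✓
(AcctNo=10, Branch=67, Type=H58): 4 rows → Balance = E22, E22, E22, E22 ✓
(AcctNo=10, Branch=66, Type=H58): 2 rows → Balance = E59, E59 ✓
(AcctNo=8, Branch=66, Type=H58): 2 rows → Balance = E48, E48 ✓
(AcctNo=8, Branch=67, Type=H29): 3 rows → Balance = E40, E40, E40 ✓
Every {AcctNo, Branch, Type} value is associated with a single Balance value, so {AcctNo, Branch, Type} → Balance holds.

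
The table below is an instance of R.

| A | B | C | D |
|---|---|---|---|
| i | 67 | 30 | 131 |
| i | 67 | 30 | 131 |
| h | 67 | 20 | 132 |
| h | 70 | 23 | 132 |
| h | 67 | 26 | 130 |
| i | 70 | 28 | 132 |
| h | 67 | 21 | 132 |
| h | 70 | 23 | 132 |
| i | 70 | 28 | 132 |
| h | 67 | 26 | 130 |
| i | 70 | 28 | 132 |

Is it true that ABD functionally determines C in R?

No

(A=i, B=67, D=131): 2 rows → C = 30, 30 ✓
(A=h, B=67, D=132): 2 rows → C takes values {20, 21} — violation
(A=h, B=70, D=132): 2 rows → C = 23, 23 ✓
(A=h, B=67, D=130): 2 rows → C = 26, 26 ✓
(A=i, B=70, D=132): 3 rows → C = 28, 28, 28 ✓
Two rows agree on ABD but differ on C, so ABD -> C does not hold.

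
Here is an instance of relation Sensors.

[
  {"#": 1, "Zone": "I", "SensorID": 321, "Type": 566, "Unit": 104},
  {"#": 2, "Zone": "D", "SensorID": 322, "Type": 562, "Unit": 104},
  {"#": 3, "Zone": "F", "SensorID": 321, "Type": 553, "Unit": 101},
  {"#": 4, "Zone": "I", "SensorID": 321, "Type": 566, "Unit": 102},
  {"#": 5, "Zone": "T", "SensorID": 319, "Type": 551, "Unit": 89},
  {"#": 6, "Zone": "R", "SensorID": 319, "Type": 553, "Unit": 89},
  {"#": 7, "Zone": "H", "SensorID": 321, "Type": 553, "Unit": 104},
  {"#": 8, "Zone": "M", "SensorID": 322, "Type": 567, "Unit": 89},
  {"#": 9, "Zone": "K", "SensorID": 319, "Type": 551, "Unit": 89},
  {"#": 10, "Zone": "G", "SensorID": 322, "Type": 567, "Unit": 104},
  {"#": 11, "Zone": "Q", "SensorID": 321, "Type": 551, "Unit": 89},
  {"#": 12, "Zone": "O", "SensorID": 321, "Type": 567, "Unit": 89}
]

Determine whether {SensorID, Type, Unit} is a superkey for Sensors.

No

Rows 5 and 9 have the same {SensorID, Type, Unit} value (SensorID=319, Type=551, Unit=89) but are distinct tuples, so {SensorID, Type, Unit} does not determine every attribute — not a superkey.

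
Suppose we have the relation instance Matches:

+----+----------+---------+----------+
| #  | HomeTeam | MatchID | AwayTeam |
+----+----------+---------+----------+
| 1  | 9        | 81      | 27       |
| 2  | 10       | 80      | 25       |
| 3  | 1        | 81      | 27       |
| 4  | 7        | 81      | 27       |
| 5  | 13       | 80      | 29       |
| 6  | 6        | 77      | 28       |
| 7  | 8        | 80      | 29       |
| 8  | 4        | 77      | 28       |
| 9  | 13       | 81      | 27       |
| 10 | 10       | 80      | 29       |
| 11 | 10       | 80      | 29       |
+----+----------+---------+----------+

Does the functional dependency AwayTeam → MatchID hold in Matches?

Yes

AwayTeam=27: rows 1, 3, 4, 9 → MatchID = 81, 81, 81, 81 ✓
AwayTeam=25: row 2 → MatchID = 80 ✓
AwayTeam=29: rows 5, 7, 10, 11 → MatchID = 80, 80, 80, 80 ✓
AwayTeam=28: rows 6, 8 → MatchID = 77, 77 ✓
Every AwayTeam value is associated with a single MatchID value, so AwayTeam → MatchID holds.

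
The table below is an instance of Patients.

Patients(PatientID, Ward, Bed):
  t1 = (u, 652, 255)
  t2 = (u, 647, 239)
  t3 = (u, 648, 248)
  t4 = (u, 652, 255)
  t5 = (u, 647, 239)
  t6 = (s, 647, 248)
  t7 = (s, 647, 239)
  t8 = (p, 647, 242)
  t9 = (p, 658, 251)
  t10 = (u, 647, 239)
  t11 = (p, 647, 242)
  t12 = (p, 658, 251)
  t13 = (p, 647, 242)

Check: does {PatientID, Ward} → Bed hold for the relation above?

(PatientID=u, Ward=652): rows 1, 4 → Bed = 255, 255 ✓
(PatientID=u, Ward=647): rows 2, 5, 10 → Bed = 239, 239, 239 ✓
(PatientID=u, Ward=648): row 3 → Bed = 248 ✓
(PatientID=s, Ward=647): rows 6, 7 → Bed takes values {248, 239} — violation
(PatientID=p, Ward=647): rows 8, 11, 13 → Bed = 242, 242, 242 ✓
(PatientID=p, Ward=658): rows 9, 12 → Bed = 251, 251 ✓
Two rows agree on {PatientID, Ward} but differ on Bed, so {PatientID, Ward} → Bed does not hold.

No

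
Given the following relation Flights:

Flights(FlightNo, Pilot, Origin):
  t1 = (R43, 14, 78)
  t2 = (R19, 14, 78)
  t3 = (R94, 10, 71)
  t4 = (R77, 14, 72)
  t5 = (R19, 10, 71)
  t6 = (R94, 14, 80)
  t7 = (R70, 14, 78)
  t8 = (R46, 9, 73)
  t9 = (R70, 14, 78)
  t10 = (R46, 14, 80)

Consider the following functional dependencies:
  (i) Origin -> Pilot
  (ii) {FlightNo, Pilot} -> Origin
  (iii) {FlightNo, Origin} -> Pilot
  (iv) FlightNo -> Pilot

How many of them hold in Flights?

(i) Origin -> Pilot: every LHS value maps to a single RHS value — holds.
(ii) {FlightNo, Pilot} -> Origin: every LHS value maps to a single RHS value — holds.
(iii) {FlightNo, Origin} -> Pilot: every LHS value maps to a single RHS value — holds.
(iv) FlightNo -> Pilot: FlightNo=R19: rows 2, 5 → Pilot takes values {14, 10} — violation; FlightNo=R94: rows 3, 6 → Pilot takes values {10, 14} — violation; FlightNo=R46: rows 8, 10 → Pilot takes values {9, 14} — violation — fails.
3 of the 4 dependencies hold.

3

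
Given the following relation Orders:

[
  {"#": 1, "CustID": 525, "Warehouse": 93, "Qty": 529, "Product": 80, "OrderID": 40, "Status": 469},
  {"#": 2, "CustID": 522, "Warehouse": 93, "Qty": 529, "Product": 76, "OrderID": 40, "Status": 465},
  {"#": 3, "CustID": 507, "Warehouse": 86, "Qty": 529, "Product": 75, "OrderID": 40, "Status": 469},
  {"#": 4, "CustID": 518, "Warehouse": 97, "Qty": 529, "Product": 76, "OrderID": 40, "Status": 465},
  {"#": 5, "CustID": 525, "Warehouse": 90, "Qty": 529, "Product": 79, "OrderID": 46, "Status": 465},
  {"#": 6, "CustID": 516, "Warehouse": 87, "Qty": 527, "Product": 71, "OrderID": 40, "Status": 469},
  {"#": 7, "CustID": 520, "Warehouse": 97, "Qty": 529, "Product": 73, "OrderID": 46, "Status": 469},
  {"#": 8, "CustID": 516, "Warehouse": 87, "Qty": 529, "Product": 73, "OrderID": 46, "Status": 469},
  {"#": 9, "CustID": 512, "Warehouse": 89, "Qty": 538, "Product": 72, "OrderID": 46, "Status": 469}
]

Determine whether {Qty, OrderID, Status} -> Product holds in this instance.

(Qty=529, OrderID=40, Status=469): rows 1, 3 → Product takes values {80, 75} — violation
(Qty=529, OrderID=40, Status=465): rows 2, 4 → Product = 76, 76 ✓
(Qty=529, OrderID=46, Status=465): row 5 → Product = 79 ✓
(Qty=527, OrderID=40, Status=469): row 6 → Product = 71 ✓
(Qty=529, OrderID=46, Status=469): rows 7, 8 → Product = 73, 73 ✓
(Qty=538, OrderID=46, Status=469): row 9 → Product = 72 ✓
Two rows agree on {Qty, OrderID, Status} but differ on Product, so {Qty, OrderID, Status} -> Product does not hold.

No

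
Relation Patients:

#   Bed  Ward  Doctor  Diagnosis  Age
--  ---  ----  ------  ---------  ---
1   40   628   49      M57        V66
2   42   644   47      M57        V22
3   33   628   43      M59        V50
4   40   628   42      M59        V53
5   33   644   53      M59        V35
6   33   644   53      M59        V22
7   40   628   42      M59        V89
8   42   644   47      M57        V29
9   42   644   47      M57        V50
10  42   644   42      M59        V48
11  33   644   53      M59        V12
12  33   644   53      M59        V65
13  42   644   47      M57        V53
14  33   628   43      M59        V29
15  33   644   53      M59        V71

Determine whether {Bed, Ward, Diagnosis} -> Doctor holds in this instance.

Yes

(Bed=40, Ward=628, Diagnosis=M57): row 1 → Doctor = 49 ✓
(Bed=42, Ward=644, Diagnosis=M57): rows 2, 8, 9, 13 → Doctor = 47, 47, 47, 47 ✓
(Bed=33, Ward=628, Diagnosis=M59): rows 3, 14 → Doctor = 43, 43 ✓
(Bed=40, Ward=628, Diagnosis=M59): rows 4, 7 → Doctor = 42, 42 ✓
(Bed=33, Ward=644, Diagnosis=M59): rows 5, 6, 11, 12, 15 → Doctor = 53, 53, 53, 53, 53 ✓
(Bed=42, Ward=644, Diagnosis=M59): row 10 → Doctor = 42 ✓
Every {Bed, Ward, Diagnosis} value is associated with a single Doctor value, so {Bed, Ward, Diagnosis} -> Doctor holds.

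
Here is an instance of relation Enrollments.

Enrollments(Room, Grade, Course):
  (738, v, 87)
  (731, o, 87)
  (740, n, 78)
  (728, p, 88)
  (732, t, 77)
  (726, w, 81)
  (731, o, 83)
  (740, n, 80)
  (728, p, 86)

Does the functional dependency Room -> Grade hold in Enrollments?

Yes

Room=738: 1 row → Grade = v ✓
Room=731: 2 rows → Grade = o, o ✓
Room=740: 2 rows → Grade = n, n ✓
Room=728: 2 rows → Grade = p, p ✓
Room=732: 1 row → Grade = t ✓
Room=726: 1 row → Grade = w ✓
Every Room value is associated with a single Grade value, so Room -> Grade holds.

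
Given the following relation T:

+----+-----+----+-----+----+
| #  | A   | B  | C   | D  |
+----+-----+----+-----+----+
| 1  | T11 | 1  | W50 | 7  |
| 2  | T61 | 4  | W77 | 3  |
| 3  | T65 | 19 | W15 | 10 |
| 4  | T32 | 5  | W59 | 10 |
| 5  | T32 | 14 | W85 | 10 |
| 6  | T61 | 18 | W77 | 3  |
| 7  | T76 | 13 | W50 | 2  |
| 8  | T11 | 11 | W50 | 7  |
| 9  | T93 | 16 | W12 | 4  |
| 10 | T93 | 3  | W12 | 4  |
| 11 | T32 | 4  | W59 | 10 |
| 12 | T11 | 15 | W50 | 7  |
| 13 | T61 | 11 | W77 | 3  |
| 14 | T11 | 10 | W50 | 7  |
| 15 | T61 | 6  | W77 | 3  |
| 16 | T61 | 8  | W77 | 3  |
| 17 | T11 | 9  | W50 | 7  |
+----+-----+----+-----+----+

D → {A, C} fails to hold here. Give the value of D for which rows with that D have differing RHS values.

10

D=7: rows 1, 8, 12, 14, 17 → {A,C} = (T11, W50), (T11, W50), (T11, W50), (T11, W50), (T11, W50) ✓
D=3: rows 2, 6, 13, 15, 16 → {A,C} = (T61, W77), (T61, W77), (T61, W77), (T61, W77), (T61, W77) ✓
D=10: rows 3, 4, 5, 11 → {A,C} takes values {(T65, W15), (T32, W59), (T32, W85)} — violation
D=2: row 7 → {A,C} = (T76, W50) ✓
D=4: rows 9, 10 → {A,C} = (T93, W12), (T93, W12) ✓
The only D value with inconsistent RHS is D=10.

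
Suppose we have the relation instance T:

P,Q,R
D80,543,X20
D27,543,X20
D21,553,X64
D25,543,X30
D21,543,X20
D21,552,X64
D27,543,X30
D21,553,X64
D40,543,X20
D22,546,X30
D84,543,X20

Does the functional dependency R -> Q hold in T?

No

R=X20: 5 rows → Q = 543, 543, 543, 543, 543 ✓
R=X64: 3 rows → Q takes values {553, 552} — violation
R=X30: 3 rows → Q takes values {543, 546} — violation
Two rows agree on R but differ on Q, so R -> Q does not hold.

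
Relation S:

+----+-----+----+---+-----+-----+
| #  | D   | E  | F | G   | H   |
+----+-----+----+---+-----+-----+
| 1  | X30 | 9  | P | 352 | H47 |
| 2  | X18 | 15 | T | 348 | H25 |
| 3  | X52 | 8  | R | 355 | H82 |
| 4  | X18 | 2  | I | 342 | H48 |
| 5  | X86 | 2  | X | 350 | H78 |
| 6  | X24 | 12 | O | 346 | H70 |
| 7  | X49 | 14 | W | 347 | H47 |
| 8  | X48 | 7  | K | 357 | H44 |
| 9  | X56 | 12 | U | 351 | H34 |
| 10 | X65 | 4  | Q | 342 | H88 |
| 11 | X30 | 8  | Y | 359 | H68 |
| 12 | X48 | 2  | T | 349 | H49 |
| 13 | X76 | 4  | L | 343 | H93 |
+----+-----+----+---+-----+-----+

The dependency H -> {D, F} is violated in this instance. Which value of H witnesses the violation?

H=H47: rows 1, 7 → {D,F} takes values {(X30, P), (X49, W)} — violation
H=H25: row 2 → {D,F} = (X18, T) ✓
H=H82: row 3 → {D,F} = (X52, R) ✓
H=H48: row 4 → {D,F} = (X18, I) ✓
H=H78: row 5 → {D,F} = (X86, X) ✓
H=H70: row 6 → {D,F} = (X24, O) ✓
H=H44: row 8 → {D,F} = (X48, K) ✓
H=H34: row 9 → {D,F} = (X56, U) ✓
H=H88: row 10 → {D,F} = (X65, Q) ✓
H=H68: row 11 → {D,F} = (X30, Y) ✓
H=H49: row 12 → {D,F} = (X48, T) ✓
H=H93: row 13 → {D,F} = (X76, L) ✓
The only H value with inconsistent RHS is H=H47.

H47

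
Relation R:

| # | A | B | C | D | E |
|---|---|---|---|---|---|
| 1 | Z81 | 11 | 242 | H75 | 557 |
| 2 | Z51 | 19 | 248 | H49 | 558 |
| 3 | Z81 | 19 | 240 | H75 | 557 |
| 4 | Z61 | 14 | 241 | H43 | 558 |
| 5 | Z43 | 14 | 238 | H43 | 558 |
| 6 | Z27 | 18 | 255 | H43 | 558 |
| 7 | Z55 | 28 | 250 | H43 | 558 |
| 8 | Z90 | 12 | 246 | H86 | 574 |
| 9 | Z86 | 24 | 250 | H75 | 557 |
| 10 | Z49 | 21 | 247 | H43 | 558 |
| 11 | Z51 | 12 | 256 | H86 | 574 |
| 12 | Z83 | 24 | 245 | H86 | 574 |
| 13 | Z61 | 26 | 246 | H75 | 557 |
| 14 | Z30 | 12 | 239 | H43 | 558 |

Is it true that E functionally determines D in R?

E=557: rows 1, 3, 9, 13 → D = H75, H75, H75, H75 ✓
E=558: rows 2, 4, 5, 6, 7, 10, 14 → D takes values {H49, H43} — violation
E=574: rows 8, 11, 12 → D = H86, H86, H86 ✓
Two rows agree on E but differ on D, so E → D does not hold.

No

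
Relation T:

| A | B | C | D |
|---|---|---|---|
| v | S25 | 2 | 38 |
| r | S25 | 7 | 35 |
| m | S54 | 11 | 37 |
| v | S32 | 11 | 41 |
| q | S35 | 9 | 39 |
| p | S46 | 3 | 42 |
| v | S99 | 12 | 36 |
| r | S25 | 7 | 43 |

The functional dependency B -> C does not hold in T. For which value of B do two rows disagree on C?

B=S25: 3 rows → C takes values {2, 7} — violation
B=S54: 1 row → C = 11 ✓
B=S32: 1 row → C = 11 ✓
B=S35: 1 row → C = 9 ✓
B=S46: 1 row → C = 3 ✓
B=S99: 1 row → C = 12 ✓
The only B value with inconsistent C is B=S25.

S25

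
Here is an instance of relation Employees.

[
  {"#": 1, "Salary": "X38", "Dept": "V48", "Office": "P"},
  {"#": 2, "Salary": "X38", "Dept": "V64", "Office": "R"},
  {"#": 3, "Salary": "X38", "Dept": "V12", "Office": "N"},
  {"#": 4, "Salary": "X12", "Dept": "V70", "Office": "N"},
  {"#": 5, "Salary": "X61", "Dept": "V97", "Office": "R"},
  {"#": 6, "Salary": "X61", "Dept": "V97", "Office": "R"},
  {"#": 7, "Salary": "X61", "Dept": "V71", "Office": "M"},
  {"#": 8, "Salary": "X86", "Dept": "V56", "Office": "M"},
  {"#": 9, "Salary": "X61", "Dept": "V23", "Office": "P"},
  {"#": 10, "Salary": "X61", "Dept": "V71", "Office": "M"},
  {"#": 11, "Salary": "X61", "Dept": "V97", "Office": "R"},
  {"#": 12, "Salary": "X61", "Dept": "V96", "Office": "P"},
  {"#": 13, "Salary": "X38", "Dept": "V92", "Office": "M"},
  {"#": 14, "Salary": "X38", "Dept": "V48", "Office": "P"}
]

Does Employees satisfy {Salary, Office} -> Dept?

(Salary=X38, Office=P): rows 1, 14 → Dept = V48, V48 ✓
(Salary=X38, Office=R): row 2 → Dept = V64 ✓
(Salary=X38, Office=N): row 3 → Dept = V12 ✓
(Salary=X12, Office=N): row 4 → Dept = V70 ✓
(Salary=X61, Office=R): rows 5, 6, 11 → Dept = V97, V97, V97 ✓
(Salary=X61, Office=M): rows 7, 10 → Dept = V71, V71 ✓
(Salary=X86, Office=M): row 8 → Dept = V56 ✓
(Salary=X61, Office=P): rows 9, 12 → Dept takes values {V23, V96} — violation
(Salary=X38, Office=M): row 13 → Dept = V92 ✓
Two rows agree on {Salary, Office} but differ on Dept, so {Salary, Office} -> Dept does not hold.

No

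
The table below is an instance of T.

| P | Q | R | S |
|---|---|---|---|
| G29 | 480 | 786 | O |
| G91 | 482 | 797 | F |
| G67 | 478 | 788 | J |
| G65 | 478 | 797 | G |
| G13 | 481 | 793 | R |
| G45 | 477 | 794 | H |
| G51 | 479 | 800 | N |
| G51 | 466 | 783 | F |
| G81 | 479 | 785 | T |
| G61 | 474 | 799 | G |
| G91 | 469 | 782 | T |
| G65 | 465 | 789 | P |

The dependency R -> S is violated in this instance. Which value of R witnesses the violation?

797

R=786: 1 row → S = O ✓
R=797: 2 rows → S takes values {F, G} — violation
R=788: 1 row → S = J ✓
R=793: 1 row → S = R ✓
R=794: 1 row → S = H ✓
R=800: 1 row → S = N ✓
R=783: 1 row → S = F ✓
R=785: 1 row → S = T ✓
R=799: 1 row → S = G ✓
R=782: 1 row → S = T ✓
R=789: 1 row → S = P ✓
The only R value with inconsistent S is R=797.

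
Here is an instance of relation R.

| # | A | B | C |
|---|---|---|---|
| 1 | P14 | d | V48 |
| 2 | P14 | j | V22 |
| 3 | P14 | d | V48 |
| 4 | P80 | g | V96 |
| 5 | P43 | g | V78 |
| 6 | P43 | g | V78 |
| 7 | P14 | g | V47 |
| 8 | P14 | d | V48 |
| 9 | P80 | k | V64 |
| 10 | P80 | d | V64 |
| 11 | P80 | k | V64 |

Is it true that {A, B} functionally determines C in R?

Yes

(A=P14, B=d): rows 1, 3, 8 → C = V48, V48, V48 ✓
(A=P14, B=j): row 2 → C = V22 ✓
(A=P80, B=g): row 4 → C = V96 ✓
(A=P43, B=g): rows 5, 6 → C = V78, V78 ✓
(A=P14, B=g): row 7 → C = V47 ✓
(A=P80, B=k): rows 9, 11 → C = V64, V64 ✓
(A=P80, B=d): row 10 → C = V64 ✓
Every {A, B} value is associated with a single C value, so {A, B} → C holds.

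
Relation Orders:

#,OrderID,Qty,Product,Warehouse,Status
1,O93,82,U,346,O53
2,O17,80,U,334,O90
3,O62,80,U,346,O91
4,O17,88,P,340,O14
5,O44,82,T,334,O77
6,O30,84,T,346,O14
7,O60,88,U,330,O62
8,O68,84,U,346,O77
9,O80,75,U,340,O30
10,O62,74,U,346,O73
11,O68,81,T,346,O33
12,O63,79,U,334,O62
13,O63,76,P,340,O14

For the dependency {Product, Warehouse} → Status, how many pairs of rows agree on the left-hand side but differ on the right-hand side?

8

(Product=U, Warehouse=346): violating pairs (1,3), (1,8), (1,10), (3,8), (3,10), (8,10) — 6 pairs.
(Product=U, Warehouse=334): violating pairs (2,12) — 1 pair.
(Product=P, Warehouse=340): all 2 rows agree on Status — 0 pairs.
(Product=T, Warehouse=346): violating pairs (6,11) — 1 pair.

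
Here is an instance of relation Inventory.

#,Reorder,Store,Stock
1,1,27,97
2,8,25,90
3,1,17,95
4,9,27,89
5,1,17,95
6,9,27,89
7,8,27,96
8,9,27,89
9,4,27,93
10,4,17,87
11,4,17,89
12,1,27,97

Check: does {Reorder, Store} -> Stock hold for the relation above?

(Reorder=1, Store=27): rows 1, 12 → Stock = 97, 97 ✓
(Reorder=8, Store=25): row 2 → Stock = 90 ✓
(Reorder=1, Store=17): rows 3, 5 → Stock = 95, 95 ✓
(Reorder=9, Store=27): rows 4, 6, 8 → Stock = 89, 89, 89 ✓
(Reorder=8, Store=27): row 7 → Stock = 96 ✓
(Reorder=4, Store=27): row 9 → Stock = 93 ✓
(Reorder=4, Store=17): rows 10, 11 → Stock takes values {87, 89} — violation
Two rows agree on {Reorder, Store} but differ on Stock, so {Reorder, Store} -> Stock does not hold.

No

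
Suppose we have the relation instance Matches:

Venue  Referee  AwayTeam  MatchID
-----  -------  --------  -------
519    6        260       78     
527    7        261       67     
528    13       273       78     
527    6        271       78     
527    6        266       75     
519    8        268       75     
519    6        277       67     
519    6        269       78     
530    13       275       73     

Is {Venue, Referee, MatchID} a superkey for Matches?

Two distinct rows share (Venue=519, Referee=6, MatchID=78), so {Venue, Referee, MatchID} does not determine every attribute — not a superkey.

No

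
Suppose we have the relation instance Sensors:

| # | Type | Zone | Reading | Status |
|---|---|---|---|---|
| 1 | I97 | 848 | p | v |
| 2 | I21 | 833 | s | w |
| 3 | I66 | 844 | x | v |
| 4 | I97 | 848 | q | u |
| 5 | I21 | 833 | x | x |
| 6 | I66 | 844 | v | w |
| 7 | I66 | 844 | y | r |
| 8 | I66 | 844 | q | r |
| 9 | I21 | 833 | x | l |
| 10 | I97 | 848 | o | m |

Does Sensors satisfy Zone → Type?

Zone=848: rows 1, 4, 10 → Type = I97, I97, I97 ✓
Zone=833: rows 2, 5, 9 → Type = I21, I21, I21 ✓
Zone=844: rows 3, 6, 7, 8 → Type = I66, I66, I66, I66 ✓
Every Zone value is associated with a single Type value, so Zone → Type holds.

Yes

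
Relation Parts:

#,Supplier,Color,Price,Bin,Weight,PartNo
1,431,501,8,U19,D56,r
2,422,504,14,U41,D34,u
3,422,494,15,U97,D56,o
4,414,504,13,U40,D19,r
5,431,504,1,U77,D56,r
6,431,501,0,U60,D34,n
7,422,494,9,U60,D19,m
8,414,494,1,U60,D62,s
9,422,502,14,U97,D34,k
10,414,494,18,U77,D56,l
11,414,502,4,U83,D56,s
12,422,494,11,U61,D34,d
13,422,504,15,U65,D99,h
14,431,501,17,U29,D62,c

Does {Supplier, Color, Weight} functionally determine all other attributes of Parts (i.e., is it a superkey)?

All 14 rows have distinct {Supplier, Color, Weight} values, so {Supplier, Color, Weight} → (all attributes) holds and {Supplier, Color, Weight} is a superkey.

Yes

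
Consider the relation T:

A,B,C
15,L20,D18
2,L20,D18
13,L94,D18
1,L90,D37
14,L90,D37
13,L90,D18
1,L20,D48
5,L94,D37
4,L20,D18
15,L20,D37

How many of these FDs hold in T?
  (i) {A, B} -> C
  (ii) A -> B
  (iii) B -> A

0

(i) {A, B} -> C: (A=15, B=L20): 2 rows → C takes values {D18, D37} — violation — fails.
(ii) A -> B: A=13: 2 rows → B takes values {L94, L90} — violation; A=1: 2 rows → B takes values {L90, L20} — violation — fails.
(iii) B -> A: B=L20: 5 rows → A takes values {15, 2, 1, 4} — violation; B=L94: 2 rows → A takes values {13, 5} — violation; B=L90: 3 rows → A takes values {1, 14, 13} — violation — fails.
None of the 3 dependencies hold.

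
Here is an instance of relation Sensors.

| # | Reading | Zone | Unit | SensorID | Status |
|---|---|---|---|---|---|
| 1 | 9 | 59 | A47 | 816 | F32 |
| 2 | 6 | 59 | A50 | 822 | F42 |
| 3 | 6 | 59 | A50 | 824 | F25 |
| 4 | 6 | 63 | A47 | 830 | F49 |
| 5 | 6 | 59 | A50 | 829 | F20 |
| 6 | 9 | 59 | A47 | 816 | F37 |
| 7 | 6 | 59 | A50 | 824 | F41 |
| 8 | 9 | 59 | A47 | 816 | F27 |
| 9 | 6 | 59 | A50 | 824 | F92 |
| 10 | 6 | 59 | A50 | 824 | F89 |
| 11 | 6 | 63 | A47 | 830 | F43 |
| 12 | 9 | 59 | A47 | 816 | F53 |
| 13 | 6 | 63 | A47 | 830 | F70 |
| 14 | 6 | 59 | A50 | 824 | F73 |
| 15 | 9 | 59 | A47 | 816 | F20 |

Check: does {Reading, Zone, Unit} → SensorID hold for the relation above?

No

(Reading=9, Zone=59, Unit=A47): rows 1, 6, 8, 12, 15 → SensorID = 816, 816, 816, 816, 816 ✓
(Reading=6, Zone=59, Unit=A50): rows 2, 3, 5, 7, 9, 10, 14 → SensorID takes values {822, 824, 829} — violation
(Reading=6, Zone=63, Unit=A47): rows 4, 11, 13 → SensorID = 830, 830, 830 ✓
Two rows agree on {Reading, Zone, Unit} but differ on SensorID, so {Reading, Zone, Unit} → SensorID does not hold.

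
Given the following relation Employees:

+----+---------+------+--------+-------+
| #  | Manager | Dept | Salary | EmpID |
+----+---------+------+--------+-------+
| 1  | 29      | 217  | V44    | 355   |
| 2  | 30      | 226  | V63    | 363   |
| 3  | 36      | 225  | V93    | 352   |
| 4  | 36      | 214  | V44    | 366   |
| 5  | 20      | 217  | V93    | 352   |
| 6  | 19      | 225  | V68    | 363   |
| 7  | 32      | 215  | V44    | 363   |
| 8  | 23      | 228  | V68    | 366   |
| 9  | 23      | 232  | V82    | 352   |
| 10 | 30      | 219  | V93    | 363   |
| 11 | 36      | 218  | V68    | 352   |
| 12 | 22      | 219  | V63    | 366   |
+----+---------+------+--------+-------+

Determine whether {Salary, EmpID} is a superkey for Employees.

Rows 3 and 5 have the same {Salary, EmpID} value (Salary=V93, EmpID=352) but are distinct tuples, so {Salary, EmpID} does not determine every attribute — not a superkey.

No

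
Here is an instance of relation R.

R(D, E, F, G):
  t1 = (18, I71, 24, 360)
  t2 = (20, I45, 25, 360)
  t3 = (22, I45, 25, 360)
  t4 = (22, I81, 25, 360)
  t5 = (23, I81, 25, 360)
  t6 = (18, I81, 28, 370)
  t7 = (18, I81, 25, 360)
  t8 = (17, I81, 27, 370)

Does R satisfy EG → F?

No

(E=I71, G=360): row 1 → F = 24 ✓
(E=I45, G=360): rows 2, 3 → F = 25, 25 ✓
(E=I81, G=360): rows 4, 5, 7 → F = 25, 25, 25 ✓
(E=I81, G=370): rows 6, 8 → F takes values {28, 27} — violation
Two rows agree on EG but differ on F, so EG → F does not hold.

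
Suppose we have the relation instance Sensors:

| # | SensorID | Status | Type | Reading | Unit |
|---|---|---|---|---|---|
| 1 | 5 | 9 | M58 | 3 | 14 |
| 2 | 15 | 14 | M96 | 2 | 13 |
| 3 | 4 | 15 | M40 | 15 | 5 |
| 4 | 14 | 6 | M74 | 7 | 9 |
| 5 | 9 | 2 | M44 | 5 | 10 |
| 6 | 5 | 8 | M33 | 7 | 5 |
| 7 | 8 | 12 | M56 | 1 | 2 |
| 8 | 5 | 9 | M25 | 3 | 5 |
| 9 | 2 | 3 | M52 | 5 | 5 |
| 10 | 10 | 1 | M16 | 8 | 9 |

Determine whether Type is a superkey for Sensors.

All 10 rows have distinct Type values, so Type → (all attributes) holds and Type is a superkey.

Yes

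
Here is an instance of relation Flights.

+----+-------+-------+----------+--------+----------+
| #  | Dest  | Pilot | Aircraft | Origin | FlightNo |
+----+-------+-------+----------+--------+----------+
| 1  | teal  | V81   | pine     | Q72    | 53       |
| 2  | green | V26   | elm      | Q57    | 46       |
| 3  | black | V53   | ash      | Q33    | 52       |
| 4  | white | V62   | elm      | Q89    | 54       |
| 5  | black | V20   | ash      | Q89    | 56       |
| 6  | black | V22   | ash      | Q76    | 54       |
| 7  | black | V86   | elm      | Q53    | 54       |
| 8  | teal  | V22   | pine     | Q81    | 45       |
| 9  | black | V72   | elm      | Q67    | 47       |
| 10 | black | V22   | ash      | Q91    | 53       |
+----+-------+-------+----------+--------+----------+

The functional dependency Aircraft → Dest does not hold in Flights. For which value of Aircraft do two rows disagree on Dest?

Aircraft=pine: rows 1, 8 → Dest = teal, teal ✓
Aircraft=elm: rows 2, 4, 7, 9 → Dest takes values {green, white, black} — violation
Aircraft=ash: rows 3, 5, 6, 10 → Dest = black, black, black, black ✓
The only Aircraft value with inconsistent Dest is Aircraft=elm.

elm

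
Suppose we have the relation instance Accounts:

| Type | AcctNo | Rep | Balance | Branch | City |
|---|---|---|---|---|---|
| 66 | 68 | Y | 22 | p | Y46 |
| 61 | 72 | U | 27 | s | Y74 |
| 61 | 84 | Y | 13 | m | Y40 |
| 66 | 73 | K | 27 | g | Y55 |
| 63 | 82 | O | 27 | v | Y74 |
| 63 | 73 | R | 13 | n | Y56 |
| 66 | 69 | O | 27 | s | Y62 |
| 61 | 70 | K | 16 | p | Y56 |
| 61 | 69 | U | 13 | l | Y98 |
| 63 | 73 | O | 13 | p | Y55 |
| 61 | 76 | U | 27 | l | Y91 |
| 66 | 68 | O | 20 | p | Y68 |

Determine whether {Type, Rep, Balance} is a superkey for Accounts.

Two distinct rows share (Type=61, Rep=U, Balance=27), so {Type, Rep, Balance} does not determine every attribute — not a superkey.

No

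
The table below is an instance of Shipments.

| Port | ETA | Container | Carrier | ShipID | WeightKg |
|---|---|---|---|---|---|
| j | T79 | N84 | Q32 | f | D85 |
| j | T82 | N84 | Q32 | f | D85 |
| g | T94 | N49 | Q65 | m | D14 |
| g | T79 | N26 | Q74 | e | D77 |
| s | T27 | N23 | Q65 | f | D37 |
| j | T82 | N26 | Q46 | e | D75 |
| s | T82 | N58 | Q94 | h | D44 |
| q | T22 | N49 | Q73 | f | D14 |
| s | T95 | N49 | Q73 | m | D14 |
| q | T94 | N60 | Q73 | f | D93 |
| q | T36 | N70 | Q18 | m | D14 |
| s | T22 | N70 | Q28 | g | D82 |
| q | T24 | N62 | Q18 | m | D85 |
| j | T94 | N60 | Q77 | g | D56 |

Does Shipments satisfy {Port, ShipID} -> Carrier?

(Port=j, ShipID=f): 2 rows → Carrier = Q32, Q32 ✓
(Port=g, ShipID=m): 1 row → Carrier = Q65 ✓
(Port=g, ShipID=e): 1 row → Carrier = Q74 ✓
(Port=s, ShipID=f): 1 row → Carrier = Q65 ✓
(Port=j, ShipID=e): 1 row → Carrier = Q46 ✓
(Port=s, ShipID=h): 1 row → Carrier = Q94 ✓
(Port=q, ShipID=f): 2 rows → Carrier = Q73, Q73 ✓
(Port=s, ShipID=m): 1 row → Carrier = Q73 ✓
(Port=q, ShipID=m): 2 rows → Carrier = Q18, Q18 ✓
(Port=s, ShipID=g): 1 row → Carrier = Q28 ✓
(Port=j, ShipID=g): 1 row → Carrier = Q77 ✓
Every {Port, ShipID} value is associated with a single Carrier value, so {Port, ShipID} -> Carrier holds.

Yes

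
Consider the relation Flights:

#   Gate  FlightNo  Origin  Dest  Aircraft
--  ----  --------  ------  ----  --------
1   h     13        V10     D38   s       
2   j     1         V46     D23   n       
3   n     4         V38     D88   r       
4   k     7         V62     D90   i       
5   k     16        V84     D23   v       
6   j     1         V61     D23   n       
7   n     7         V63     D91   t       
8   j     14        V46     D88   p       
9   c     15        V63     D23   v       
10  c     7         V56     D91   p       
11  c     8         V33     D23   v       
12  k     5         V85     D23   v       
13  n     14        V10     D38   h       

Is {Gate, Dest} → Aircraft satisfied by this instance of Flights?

(Gate=h, Dest=D38): row 1 → Aircraft = s ✓
(Gate=j, Dest=D23): rows 2, 6 → Aircraft = n, n ✓
(Gate=n, Dest=D88): row 3 → Aircraft = r ✓
(Gate=k, Dest=D90): row 4 → Aircraft = i ✓
(Gate=k, Dest=D23): rows 5, 12 → Aircraft = v, v ✓
(Gate=n, Dest=D91): row 7 → Aircraft = t ✓
(Gate=j, Dest=D88): row 8 → Aircraft = p ✓
(Gate=c, Dest=D23): rows 9, 11 → Aircraft = v, v ✓
(Gate=c, Dest=D91): row 10 → Aircraft = p ✓
(Gate=n, Dest=D38): row 13 → Aircraft = h ✓
Every {Gate, Dest} value is associated with a single Aircraft value, so {Gate, Dest} → Aircraft holds.

Yes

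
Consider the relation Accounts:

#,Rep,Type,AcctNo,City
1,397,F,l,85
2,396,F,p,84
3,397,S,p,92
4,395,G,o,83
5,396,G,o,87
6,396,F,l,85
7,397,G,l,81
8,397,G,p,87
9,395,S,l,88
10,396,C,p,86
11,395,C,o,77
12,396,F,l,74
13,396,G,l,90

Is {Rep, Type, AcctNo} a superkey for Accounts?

Rows 6 and 12 have the same {Rep, Type, AcctNo} value (Rep=396, Type=F, AcctNo=l) but are distinct tuples, so {Rep, Type, AcctNo} does not determine every attribute — not a superkey.

No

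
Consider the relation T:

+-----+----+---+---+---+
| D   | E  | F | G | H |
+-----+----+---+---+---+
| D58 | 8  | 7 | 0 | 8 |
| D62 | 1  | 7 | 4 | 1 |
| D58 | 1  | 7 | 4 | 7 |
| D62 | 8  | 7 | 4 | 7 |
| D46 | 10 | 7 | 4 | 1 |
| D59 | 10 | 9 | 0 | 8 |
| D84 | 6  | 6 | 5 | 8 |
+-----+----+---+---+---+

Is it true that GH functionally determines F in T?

(G=0, H=8): 2 rows → F takes values {7, 9} — violation
(G=4, H=1): 2 rows → F = 7, 7 ✓
(G=4, H=7): 2 rows → F = 7, 7 ✓
(G=5, H=8): 1 row → F = 6 ✓
Two rows agree on GH but differ on F, so GH -> F does not hold.

No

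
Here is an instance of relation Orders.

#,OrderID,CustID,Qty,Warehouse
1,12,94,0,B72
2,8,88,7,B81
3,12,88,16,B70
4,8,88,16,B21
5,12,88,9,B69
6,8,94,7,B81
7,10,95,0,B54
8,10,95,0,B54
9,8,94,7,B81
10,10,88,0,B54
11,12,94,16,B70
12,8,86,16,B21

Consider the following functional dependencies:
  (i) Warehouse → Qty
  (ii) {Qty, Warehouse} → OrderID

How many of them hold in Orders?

(i) Warehouse → Qty: every LHS value maps to a single RHS value — holds.
(ii) {Qty, Warehouse} → OrderID: every LHS value maps to a single RHS value — holds.
2 of the 2 dependencies hold.

2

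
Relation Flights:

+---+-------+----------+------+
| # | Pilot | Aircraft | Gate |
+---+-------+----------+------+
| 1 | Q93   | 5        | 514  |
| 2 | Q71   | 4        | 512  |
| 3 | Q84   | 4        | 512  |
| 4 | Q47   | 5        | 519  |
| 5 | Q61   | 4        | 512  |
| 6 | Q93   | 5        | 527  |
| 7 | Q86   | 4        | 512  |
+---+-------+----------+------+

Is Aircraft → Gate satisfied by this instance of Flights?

Aircraft=5: rows 1, 4, 6 → Gate takes values {514, 519, 527} — violation
Aircraft=4: rows 2, 3, 5, 7 → Gate = 512, 512, 512, 512 ✓
Two rows agree on Aircraft but differ on Gate, so Aircraft → Gate does not hold.

No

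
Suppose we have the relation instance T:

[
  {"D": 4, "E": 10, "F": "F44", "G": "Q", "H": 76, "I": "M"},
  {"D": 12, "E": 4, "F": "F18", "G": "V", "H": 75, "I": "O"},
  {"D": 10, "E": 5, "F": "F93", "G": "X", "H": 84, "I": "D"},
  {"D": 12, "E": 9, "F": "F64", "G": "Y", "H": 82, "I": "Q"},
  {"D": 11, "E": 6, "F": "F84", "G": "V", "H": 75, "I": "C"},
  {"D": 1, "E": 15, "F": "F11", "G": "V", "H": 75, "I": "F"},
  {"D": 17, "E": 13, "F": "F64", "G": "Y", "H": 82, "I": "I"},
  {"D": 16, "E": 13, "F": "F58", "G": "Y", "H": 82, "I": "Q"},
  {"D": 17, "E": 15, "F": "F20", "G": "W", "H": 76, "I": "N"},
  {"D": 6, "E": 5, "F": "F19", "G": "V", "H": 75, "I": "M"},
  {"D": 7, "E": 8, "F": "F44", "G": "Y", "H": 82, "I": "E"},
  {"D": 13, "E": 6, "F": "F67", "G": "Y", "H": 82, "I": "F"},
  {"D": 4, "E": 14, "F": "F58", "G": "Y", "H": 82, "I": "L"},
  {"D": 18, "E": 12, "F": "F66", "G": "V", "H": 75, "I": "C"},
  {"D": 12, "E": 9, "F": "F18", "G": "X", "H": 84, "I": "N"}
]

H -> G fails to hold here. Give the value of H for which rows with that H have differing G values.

76

H=76: 2 rows → G takes values {Q, W} — violation
H=75: 5 rows → G = V, V, V, V, V ✓
H=84: 2 rows → G = X, X ✓
H=82: 6 rows → G = Y, Y, Y, Y, Y, Y ✓
The only H value with inconsistent G is H=76.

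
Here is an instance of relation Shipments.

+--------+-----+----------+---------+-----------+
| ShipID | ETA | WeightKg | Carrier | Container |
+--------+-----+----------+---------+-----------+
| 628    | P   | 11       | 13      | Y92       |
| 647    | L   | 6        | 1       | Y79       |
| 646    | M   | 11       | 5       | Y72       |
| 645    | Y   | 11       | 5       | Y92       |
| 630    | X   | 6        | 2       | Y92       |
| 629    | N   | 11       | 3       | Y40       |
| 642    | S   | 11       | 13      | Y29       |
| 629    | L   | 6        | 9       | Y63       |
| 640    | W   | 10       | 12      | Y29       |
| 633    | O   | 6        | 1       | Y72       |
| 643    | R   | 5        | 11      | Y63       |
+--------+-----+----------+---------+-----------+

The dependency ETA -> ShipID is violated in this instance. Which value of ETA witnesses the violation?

L

ETA=P: 1 row → ShipID = 628 ✓
ETA=L: 2 rows → ShipID takes values {647, 629} — violation
ETA=M: 1 row → ShipID = 646 ✓
ETA=Y: 1 row → ShipID = 645 ✓
ETA=X: 1 row → ShipID = 630 ✓
ETA=N: 1 row → ShipID = 629 ✓
ETA=S: 1 row → ShipID = 642 ✓
ETA=W: 1 row → ShipID = 640 ✓
ETA=O: 1 row → ShipID = 633 ✓
ETA=R: 1 row → ShipID = 643 ✓
The only ETA value with inconsistent ShipID is ETA=L.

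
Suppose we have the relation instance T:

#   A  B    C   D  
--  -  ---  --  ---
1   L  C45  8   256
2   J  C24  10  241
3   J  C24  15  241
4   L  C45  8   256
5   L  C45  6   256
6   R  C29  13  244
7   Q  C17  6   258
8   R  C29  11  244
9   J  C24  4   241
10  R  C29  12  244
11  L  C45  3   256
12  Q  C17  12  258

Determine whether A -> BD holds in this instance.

Yes

A=L: rows 1, 4, 5, 11 → {B,D} = (C45, 256), (C45, 256), (C45, 256), (C45, 256) ✓
A=J: rows 2, 3, 9 → {B,D} = (C24, 241), (C24, 241), (C24, 241) ✓
A=R: rows 6, 8, 10 → {B,D} = (C29, 244), (C29, 244), (C29, 244) ✓
A=Q: rows 7, 12 → {B,D} = (C17, 258), (C17, 258) ✓
Every A value is associated with a single BD value, so A -> BD holds.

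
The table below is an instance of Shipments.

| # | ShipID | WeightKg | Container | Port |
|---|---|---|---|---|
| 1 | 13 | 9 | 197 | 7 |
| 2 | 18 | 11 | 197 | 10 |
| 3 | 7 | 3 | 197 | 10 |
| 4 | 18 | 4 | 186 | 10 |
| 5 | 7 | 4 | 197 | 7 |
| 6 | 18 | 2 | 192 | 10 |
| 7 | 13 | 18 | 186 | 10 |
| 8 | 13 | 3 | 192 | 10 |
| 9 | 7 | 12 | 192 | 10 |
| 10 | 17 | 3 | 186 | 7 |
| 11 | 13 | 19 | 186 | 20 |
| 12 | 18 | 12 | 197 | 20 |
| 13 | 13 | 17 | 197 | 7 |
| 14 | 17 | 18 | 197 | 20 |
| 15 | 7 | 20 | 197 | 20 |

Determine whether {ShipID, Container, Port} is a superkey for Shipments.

No

Rows 1 and 13 have the same {ShipID, Container, Port} value (ShipID=13, Container=197, Port=7) but are distinct tuples, so {ShipID, Container, Port} does not determine every attribute — not a superkey.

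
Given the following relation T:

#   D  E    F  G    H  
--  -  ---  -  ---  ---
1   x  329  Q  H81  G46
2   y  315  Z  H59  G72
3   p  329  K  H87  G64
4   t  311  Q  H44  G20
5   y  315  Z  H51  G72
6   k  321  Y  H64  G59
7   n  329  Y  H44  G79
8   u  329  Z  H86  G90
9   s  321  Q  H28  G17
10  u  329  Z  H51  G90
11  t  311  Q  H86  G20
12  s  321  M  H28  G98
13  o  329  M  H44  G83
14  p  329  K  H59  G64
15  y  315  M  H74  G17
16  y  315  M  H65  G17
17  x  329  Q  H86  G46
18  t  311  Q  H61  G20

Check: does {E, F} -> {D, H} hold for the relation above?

(E=329, F=Q): rows 1, 17 → {D,H} = (x, G46), (x, G46) ✓
(E=315, F=Z): rows 2, 5 → {D,H} = (y, G72), (y, G72) ✓
(E=329, F=K): rows 3, 14 → {D,H} = (p, G64), (p, G64) ✓
(E=311, F=Q): rows 4, 11, 18 → {D,H} = (t, G20), (t, G20), (t, G20) ✓
(E=321, F=Y): row 6 → {D,H} = (k, G59) ✓
(E=329, F=Y): row 7 → {D,H} = (n, G79) ✓
(E=329, F=Z): rows 8, 10 → {D,H} = (u, G90), (u, G90) ✓
(E=321, F=Q): row 9 → {D,H} = (s, G17) ✓
(E=321, F=M): row 12 → {D,H} = (s, G98) ✓
(E=329, F=M): row 13 → {D,H} = (o, G83) ✓
(E=315, F=M): rows 15, 16 → {D,H} = (y, G17), (y, G17) ✓
Every {E, F} value is associated with a single {D, H} value, so {E, F} -> {D, H} holds.

Yes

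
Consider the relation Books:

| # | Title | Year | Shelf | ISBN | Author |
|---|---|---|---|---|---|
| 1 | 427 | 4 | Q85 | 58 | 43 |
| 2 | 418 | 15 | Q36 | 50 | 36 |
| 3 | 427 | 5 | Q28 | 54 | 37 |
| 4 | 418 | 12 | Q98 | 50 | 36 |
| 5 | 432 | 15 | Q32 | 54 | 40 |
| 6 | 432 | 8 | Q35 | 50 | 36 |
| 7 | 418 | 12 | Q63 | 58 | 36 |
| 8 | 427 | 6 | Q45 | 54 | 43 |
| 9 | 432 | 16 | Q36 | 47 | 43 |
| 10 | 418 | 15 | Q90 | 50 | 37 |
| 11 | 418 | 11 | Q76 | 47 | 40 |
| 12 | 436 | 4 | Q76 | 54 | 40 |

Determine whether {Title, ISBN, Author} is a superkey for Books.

Rows 2 and 4 have the same {Title, ISBN, Author} value (Title=418, ISBN=50, Author=36) but are distinct tuples, so {Title, ISBN, Author} does not determine every attribute — not a superkey.

No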